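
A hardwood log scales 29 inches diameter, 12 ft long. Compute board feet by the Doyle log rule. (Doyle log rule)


Doyle: BF = (D - 4)^2 * L / 16
Adjusted diameter = 29 - 4 = 25 in
(D-4)^2 = 25^2 = 625
BF = 625 * 12 / 16 = 469 BF

469


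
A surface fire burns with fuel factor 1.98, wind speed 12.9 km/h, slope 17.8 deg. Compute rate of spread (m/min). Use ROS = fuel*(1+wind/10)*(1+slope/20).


Formula: ROS = fuel * (1 + wind/10) * (1 + slope/20)
Wind factor = 1 + 12.9/10 = 2.29
Slope factor = 1 + 17.8/20 = 1.89
ROS = 1.98 * 2.29 * 1.89 = 8.57 m/min

8.57


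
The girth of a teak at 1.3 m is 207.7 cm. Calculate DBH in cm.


Formula: DBH = C / pi
DBH = 207.7 / pi
pi = 3.14159...
DBH = 66.1 cm

66.1


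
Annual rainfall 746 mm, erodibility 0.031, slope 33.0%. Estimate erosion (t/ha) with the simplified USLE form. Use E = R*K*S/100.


Formula: E = R * K * S / 100  (simplified USLE)
R * K = 746 * 0.031 = 23.126
E = 23.126 * 33.0 / 100 = 7.63 t/ha

7.63


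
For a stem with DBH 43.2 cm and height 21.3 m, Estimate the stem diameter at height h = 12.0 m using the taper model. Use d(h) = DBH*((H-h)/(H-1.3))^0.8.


Taper: d(h) = DBH * ((H - h) / (H - 1.3))^0.8
Numerator = H - h = 21.3 - 12.0 = 9.3 m
Denominator = H - 1.3 = 21.3 - 1.3 = 20.0 m
Ratio = 9.3 / 20.0 = 0.465
d = 43.2 * 0.465^0.8 = 23.4 cm

23.4


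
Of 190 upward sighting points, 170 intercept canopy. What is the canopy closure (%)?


Formula: Canopy closure = covered points / total points * 100
Closure = 170 / 190 * 100
Closure = 0.8947 * 100 = 89.5%

89.5


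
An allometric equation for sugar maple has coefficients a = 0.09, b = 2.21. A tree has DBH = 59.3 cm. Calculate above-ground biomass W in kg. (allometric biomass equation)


Formula: W = a * DBH^b  (allometric power law)
DBH^b = 59.3^2.21 = 8288.0216
W = 0.09 * 8288.0216 = 745.9 kg

745.9


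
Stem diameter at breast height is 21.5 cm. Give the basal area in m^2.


Formula: BA = pi * (DBH/2)^2 / 10000  (cm^2 to m^2)
Radius = DBH/2 = 21.5/2 = 10.75 cm
BA = pi * 10.75^2 / 10000
   = 363.0503 cm^2 / 10000
   = 0.0363 m^2

0.0363


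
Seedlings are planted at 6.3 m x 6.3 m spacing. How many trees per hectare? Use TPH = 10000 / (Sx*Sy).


Formula: TPH = 10000 m^2/ha / (spacing_x * spacing_y)
Area per tree = 6.3 m * 6.3 m = 39.69 m^2
TPH = 10000 / 39.69 = 252 trees/ha

252


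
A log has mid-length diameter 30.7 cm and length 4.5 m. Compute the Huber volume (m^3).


Huber: V = Am * L,  Am = pi*(Dm/200)^2
Am = pi*(30.7/200)^2 = 0.074023 m^2
V = 0.074023*4.5 = 0.3331 m^3

0.3331


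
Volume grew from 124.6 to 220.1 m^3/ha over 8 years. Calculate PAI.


Formula: PAI = (V_T2 - V_T1) / (T2 - T1)
Volume increment = 220.1 - 124.6 = 95.5 m^3/ha
PAI = 95.5 / 8 = 11.94 m^3/ha/year

11.94


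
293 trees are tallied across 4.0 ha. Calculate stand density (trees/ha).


Formula: Stand Density = N_trees / Area_ha
Density = 293 trees / 4.0 ha
Density = 73 trees/ha

73


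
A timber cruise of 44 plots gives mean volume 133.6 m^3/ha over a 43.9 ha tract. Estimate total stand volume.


Formula: Total Volume = Mean Volume per ha * Total Area
Total Volume = 133.6 m^3/ha * 43.9 ha
Total Volume = 5865 m^3

5865


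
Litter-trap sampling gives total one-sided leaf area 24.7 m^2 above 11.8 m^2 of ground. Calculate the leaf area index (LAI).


Formula: LAI = total leaf area / ground area  (dimensionless)
LAI = 24.7 m^2 / 11.8 m^2
LAI = 2.09

2.09


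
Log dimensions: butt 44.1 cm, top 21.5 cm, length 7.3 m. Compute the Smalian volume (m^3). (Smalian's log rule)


Smalian: V = (A1 + A2)/2 * L,  A = pi*(D/200)^2
A1 = pi*(44.1/200)^2 = 0.152745 m^2
A2 = pi*(21.5/200)^2 = 0.036305 m^2
V = (0.152745+0.036305)/2*7.3 = 0.69 m^3

0.69


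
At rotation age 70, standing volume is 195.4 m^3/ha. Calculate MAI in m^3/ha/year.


Formula: MAI = Total Volume / Stand Age
MAI = 195.4 m^3/ha / 70 years
MAI = 2.79 m^3/ha/year

2.79


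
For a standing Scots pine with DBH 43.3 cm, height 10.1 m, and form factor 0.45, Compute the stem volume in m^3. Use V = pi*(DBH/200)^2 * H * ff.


Formula: V = pi * (DBH/200)^2 * H * ff
Radius = DBH/200 = 43.3/200 = 0.2165 m
Radius^2 = 0.2165^2 = 0.04687225 m^2
V = pi * 0.04687225 * 10.1 * 0.45
V = 0.669 m^3

0.669


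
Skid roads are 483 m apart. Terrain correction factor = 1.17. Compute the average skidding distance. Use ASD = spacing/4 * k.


Formula: ASD = (spacing / 4) * correction
Uncorrected distance = spacing / 4 = 483 / 4 = 120.75 m
ASD = 120.75 * 1.17 = 141 m

141


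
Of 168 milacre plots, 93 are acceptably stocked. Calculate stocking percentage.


Formula: Stocking % = stocked plots / total plots * 100
Stocking = 93 / 168 * 100
Stocking = 0.5536 * 100 = 55.4%

55.4


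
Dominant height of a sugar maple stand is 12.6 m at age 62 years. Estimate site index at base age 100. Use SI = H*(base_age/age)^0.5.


Formula: SI = H_dom * (base_age / age)^0.5
Age ratio = 100 / 62 = 1.6129
sqrt(age_ratio) = 1.27
SI = 12.6 * 1.27 = 16.0 m

16.0


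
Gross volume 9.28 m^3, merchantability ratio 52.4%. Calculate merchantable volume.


Formula: MV = V_total * (merchantable_pct / 100)
Merchantable fraction = 52.4% / 100 = 0.524
MV = 9.28 m^3 * 0.524 = 4.863 m^3

4.863


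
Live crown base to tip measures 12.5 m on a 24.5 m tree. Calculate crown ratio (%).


Formula: Crown Ratio = (Crown Length / Total Height) * 100
CR = (12.5 m / 24.5 m) * 100
CR = 0.5102 * 100 = 51.0%

51.0


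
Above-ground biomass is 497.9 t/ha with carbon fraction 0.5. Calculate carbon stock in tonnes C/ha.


Formula: Carbon Stock = Biomass * Carbon Fraction
C = 497.9 t/ha * 0.5
C = 249.0 t C/ha

249.0


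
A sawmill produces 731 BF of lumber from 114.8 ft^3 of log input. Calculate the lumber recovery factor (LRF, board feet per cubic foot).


Formula: LRF = Lumber Output (BF) / Log Input (ft^3)
LRF = 731 BF / 114.8 ft^3
LRF = 6.37 BF/ft^3

6.37


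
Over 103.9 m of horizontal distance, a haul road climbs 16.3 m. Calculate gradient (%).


Formula: Gradient = rise / run * 100
Gradient = 16.3 / 103.9 * 100 = 15.7%

15.7


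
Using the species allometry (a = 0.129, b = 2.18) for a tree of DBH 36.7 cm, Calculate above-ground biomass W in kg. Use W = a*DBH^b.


Formula: W = a * DBH^b  (allometric power law)
DBH^b = 36.7^2.18 = 2576.1552
W = 0.129 * 2576.1552 = 332.3 kg

332.3


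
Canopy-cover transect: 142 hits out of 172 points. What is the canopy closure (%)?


Formula: Canopy closure = covered points / total points * 100
Closure = 142 / 172 * 100
Closure = 0.8256 * 100 = 82.6%

82.6


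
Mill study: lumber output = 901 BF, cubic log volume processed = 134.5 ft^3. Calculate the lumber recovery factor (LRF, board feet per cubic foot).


Formula: LRF = Lumber Output (BF) / Log Input (ft^3)
LRF = 901 BF / 134.5 ft^3
LRF = 6.7 BF/ft^3

6.7


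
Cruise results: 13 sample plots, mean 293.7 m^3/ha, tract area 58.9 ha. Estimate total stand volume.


Formula: Total Volume = Mean Volume per ha * Total Area
Total Volume = 293.7 m^3/ha * 58.9 ha
Total Volume = 17299 m^3

17299


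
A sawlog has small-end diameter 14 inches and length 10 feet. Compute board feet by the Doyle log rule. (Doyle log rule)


Doyle: BF = (D - 4)^2 * L / 16
Adjusted diameter = 14 - 4 = 10 in
(D-4)^2 = 10^2 = 100
BF = 100 * 10 / 16 = 63 BF

63


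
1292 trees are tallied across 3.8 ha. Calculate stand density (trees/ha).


Formula: Stand Density = N_trees / Area_ha
Density = 1292 trees / 3.8 ha
Density = 340 trees/ha

340


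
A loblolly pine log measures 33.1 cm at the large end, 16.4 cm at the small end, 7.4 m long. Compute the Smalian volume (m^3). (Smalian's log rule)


Smalian: V = (A1 + A2)/2 * L,  A = pi*(D/200)^2
A1 = pi*(33.1/200)^2 = 0.086049 m^2
A2 = pi*(16.4/200)^2 = 0.021124 m^2
V = (0.086049+0.021124)/2*7.4 = 0.3965 m^3

0.3965


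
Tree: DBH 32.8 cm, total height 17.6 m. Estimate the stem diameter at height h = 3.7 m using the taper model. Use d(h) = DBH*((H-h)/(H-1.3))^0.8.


Taper: d(h) = DBH * ((H - h) / (H - 1.3))^0.8
Numerator = H - h = 17.6 - 3.7 = 13.9 m
Denominator = H - 1.3 = 17.6 - 1.3 = 16.3 m
Ratio = 13.9 / 16.3 = 0.85276
d = 32.8 * 0.85276^0.8 = 28.9 cm

28.9


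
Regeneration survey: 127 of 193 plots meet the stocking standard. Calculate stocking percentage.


Formula: Stocking % = stocked plots / total plots * 100
Stocking = 127 / 193 * 100
Stocking = 0.658 * 100 = 65.8%

65.8


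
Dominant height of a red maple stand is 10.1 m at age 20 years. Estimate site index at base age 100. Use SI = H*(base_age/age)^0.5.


Formula: SI = H_dom * (base_age / age)^0.5
Age ratio = 100 / 20 = 5.0
sqrt(age_ratio) = 2.23607
SI = 10.1 * 2.23607 = 22.6 m

22.6


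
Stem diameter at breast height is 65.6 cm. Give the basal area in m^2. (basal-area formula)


Formula: BA = pi * (DBH/2)^2 / 10000  (cm^2 to m^2)
Radius = DBH/2 = 65.6/2 = 32.8 cm
BA = pi * 32.8^2 / 10000
   = 3379.851 cm^2 / 10000
   = 0.338 m^2

0.338


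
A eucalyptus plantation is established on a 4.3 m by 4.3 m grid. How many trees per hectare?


Formula: TPH = 10000 m^2/ha / (spacing_x * spacing_y)
Area per tree = 4.3 m * 4.3 m = 18.49 m^2
TPH = 10000 / 18.49 = 541 trees/ha

541


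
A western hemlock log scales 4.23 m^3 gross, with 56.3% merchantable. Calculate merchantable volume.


Formula: MV = V_total * (merchantable_pct / 100)
Merchantable fraction = 56.3% / 100 = 0.563
MV = 4.23 m^3 * 0.563 = 2.381 m^3

2.381


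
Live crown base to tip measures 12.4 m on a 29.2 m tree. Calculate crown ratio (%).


Formula: Crown Ratio = (Crown Length / Total Height) * 100
CR = (12.4 m / 29.2 m) * 100
CR = 0.4247 * 100 = 42.5%

42.5


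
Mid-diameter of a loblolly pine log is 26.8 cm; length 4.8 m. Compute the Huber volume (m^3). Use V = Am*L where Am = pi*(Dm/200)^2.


Huber: V = Am * L,  Am = pi*(Dm/200)^2
Am = pi*(26.8/200)^2 = 0.05641 m^2
V = 0.05641*4.8 = 0.2708 m^3

0.2708


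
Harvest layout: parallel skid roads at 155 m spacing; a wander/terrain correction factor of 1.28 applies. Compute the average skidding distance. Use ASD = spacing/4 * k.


Formula: ASD = (spacing / 4) * correction
Uncorrected distance = spacing / 4 = 155 / 4 = 38.75 m
ASD = 38.75 * 1.28 = 50 m

50


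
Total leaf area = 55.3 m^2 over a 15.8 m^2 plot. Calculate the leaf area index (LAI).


Formula: LAI = total leaf area / ground area  (dimensionless)
LAI = 55.3 m^2 / 15.8 m^2
LAI = 3.5

3.5


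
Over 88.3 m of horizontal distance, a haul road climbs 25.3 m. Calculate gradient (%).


Formula: Gradient = rise / run * 100
Gradient = 25.3 / 88.3 * 100 = 28.7%

28.7


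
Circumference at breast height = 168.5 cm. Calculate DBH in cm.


Formula: DBH = C / pi
DBH = 168.5 / pi
pi = 3.14159...
DBH = 53.6 cm

53.6


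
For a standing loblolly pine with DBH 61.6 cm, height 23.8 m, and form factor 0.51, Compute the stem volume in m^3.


Formula: V = pi * (DBH/200)^2 * H * ff
Radius = DBH/200 = 61.6/200 = 0.308 m
Radius^2 = 0.308^2 = 0.094864 m^2
V = pi * 0.094864 * 23.8 * 0.51
V = 3.617 m^3

3.617


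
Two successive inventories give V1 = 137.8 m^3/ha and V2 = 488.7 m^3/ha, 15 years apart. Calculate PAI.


Formula: PAI = (V_T2 - V_T1) / (T2 - T1)
Volume increment = 488.7 - 137.8 = 350.9 m^3/ha
PAI = 350.9 / 15 = 23.39 m^3/ha/year

23.39


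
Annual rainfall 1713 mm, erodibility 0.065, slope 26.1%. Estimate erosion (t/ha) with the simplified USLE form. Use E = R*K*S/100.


Formula: E = R * K * S / 100  (simplified USLE)
R * K = 1713 * 0.065 = 111.345
E = 111.345 * 26.1 / 100 = 29.06 t/ha

29.06


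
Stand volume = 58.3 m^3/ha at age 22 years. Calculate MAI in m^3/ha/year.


Formula: MAI = Total Volume / Stand Age
MAI = 58.3 m^3/ha / 22 years
MAI = 2.65 m^3/ha/year

2.65


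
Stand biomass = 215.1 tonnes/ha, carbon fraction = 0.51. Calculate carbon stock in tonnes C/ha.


Formula: Carbon Stock = Biomass * Carbon Fraction
C = 215.1 t/ha * 0.51
C = 109.7 t C/ha

109.7


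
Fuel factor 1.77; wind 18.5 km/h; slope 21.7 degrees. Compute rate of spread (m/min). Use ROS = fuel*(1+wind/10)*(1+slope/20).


Formula: ROS = fuel * (1 + wind/10) * (1 + slope/20)
Wind factor = 1 + 18.5/10 = 2.85
Slope factor = 1 + 21.7/20 = 2.085
ROS = 1.77 * 2.85 * 2.085 = 10.52 m/min

10.52


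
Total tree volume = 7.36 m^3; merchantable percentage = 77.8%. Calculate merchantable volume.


Formula: MV = V_total * (merchantable_pct / 100)
Merchantable fraction = 77.8% / 100 = 0.778
MV = 7.36 m^3 * 0.778 = 5.726 m^3

5.726


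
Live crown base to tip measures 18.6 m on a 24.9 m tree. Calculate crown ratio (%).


Formula: Crown Ratio = (Crown Length / Total Height) * 100
CR = (18.6 m / 24.9 m) * 100
CR = 0.747 * 100 = 74.7%

74.7


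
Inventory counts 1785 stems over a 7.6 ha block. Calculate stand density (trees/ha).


Formula: Stand Density = N_trees / Area_ha
Density = 1785 trees / 7.6 ha
Density = 235 trees/ha

235


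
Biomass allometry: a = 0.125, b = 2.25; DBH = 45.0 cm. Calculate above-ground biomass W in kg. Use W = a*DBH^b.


Formula: W = a * DBH^b  (allometric power law)
DBH^b = 45.0^2.25 = 5244.7906
W = 0.125 * 5244.7906 = 655.6 kg

655.6


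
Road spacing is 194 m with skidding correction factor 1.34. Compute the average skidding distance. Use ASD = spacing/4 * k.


Formula: ASD = (spacing / 4) * correction
Uncorrected distance = spacing / 4 = 194 / 4 = 48.5 m
ASD = 48.5 * 1.34 = 65 m

65


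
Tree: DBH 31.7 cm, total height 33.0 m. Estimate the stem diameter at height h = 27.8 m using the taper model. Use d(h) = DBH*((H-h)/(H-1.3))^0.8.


Taper: d(h) = DBH * ((H - h) / (H - 1.3))^0.8
Numerator = H - h = 33.0 - 27.8 = 5.2 m
Denominator = H - 1.3 = 33.0 - 1.3 = 31.7 m
Ratio = 5.2 / 31.7 = 0.16404
d = 31.7 * 0.16404^0.8 = 7.5 cm

7.5


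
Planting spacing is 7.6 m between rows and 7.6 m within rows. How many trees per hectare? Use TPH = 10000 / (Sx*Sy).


Formula: TPH = 10000 m^2/ha / (spacing_x * spacing_y)
Area per tree = 7.6 m * 7.6 m = 57.76 m^2
TPH = 10000 / 57.76 = 173 trees/ha

173


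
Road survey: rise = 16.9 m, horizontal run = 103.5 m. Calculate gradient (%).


Formula: Gradient = rise / run * 100
Gradient = 16.9 / 103.5 * 100 = 16.3%

16.3


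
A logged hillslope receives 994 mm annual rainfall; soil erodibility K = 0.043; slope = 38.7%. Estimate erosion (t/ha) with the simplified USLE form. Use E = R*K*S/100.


Formula: E = R * K * S / 100  (simplified USLE)
R * K = 994 * 0.043 = 42.742
E = 42.742 * 38.7 / 100 = 16.54 t/ha

16.54


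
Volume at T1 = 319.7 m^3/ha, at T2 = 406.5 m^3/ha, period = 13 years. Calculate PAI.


Formula: PAI = (V_T2 - V_T1) / (T2 - T1)
Volume increment = 406.5 - 319.7 = 86.8 m^3/ha
PAI = 86.8 / 13 = 6.68 m^3/ha/year

6.68


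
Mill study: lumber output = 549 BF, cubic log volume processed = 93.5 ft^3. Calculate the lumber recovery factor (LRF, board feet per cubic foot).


Formula: LRF = Lumber Output (BF) / Log Input (ft^3)
LRF = 549 BF / 93.5 ft^3
LRF = 5.87 BF/ft^3

5.87


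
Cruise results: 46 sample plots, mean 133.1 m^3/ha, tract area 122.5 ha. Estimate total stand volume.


Formula: Total Volume = Mean Volume per ha * Total Area
Total Volume = 133.1 m^3/ha * 122.5 ha
Total Volume = 16305 m^3

16305


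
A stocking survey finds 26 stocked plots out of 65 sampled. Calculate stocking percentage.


Formula: Stocking % = stocked plots / total plots * 100
Stocking = 26 / 65 * 100
Stocking = 0.4 * 100 = 40.0%

40.0


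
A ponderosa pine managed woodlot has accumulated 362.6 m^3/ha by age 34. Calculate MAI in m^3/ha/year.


Formula: MAI = Total Volume / Stand Age
MAI = 362.6 m^3/ha / 34 years
MAI = 10.66 m^3/ha/year

10.66


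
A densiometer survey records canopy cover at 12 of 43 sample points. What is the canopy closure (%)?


Formula: Canopy closure = covered points / total points * 100
Closure = 12 / 43 * 100
Closure = 0.2791 * 100 = 27.9%

27.9


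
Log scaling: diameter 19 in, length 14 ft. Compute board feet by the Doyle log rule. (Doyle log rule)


Doyle: BF = (D - 4)^2 * L / 16
Adjusted diameter = 19 - 4 = 15 in
(D-4)^2 = 15^2 = 225
BF = 225 * 14 / 16 = 197 BF

197


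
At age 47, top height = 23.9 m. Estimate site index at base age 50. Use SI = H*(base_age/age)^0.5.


Formula: SI = H_dom * (base_age / age)^0.5
Age ratio = 50 / 47 = 1.06383
sqrt(age_ratio) = 1.03142
SI = 23.9 * 1.03142 = 24.7 m

24.7


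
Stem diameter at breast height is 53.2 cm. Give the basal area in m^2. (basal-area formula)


Formula: BA = pi * (DBH/2)^2 / 10000  (cm^2 to m^2)
Radius = DBH/2 = 53.2/2 = 26.6 cm
BA = pi * 26.6^2 / 10000
   = 2222.8653 cm^2 / 10000
   = 0.2223 m^2

0.2223


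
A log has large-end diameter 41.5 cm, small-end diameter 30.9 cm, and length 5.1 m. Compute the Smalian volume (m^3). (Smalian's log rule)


Smalian: V = (A1 + A2)/2 * L,  A = pi*(D/200)^2
A1 = pi*(41.5/200)^2 = 0.135265 m^2
A2 = pi*(30.9/200)^2 = 0.074991 m^2
V = (0.135265+0.074991)/2*5.1 = 0.5362 m^3

0.5362


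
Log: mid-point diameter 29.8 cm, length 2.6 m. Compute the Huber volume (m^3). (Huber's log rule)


Huber: V = Am * L,  Am = pi*(Dm/200)^2
Am = pi*(29.8/200)^2 = 0.069746 m^2
V = 0.069746*2.6 = 0.1813 m^3

0.1813


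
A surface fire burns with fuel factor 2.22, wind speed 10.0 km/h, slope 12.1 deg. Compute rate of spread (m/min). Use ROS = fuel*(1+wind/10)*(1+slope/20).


Formula: ROS = fuel * (1 + wind/10) * (1 + slope/20)
Wind factor = 1 + 10.0/10 = 2.0
Slope factor = 1 + 12.1/20 = 1.605
ROS = 2.22 * 2.0 * 1.605 = 7.13 m/min

7.13


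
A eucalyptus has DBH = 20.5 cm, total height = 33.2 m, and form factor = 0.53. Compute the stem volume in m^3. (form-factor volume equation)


Formula: V = pi * (DBH/200)^2 * H * ff
Radius = DBH/200 = 20.5/200 = 0.1025 m
Radius^2 = 0.1025^2 = 0.01050625 m^2
V = pi * 0.01050625 * 33.2 * 0.53
V = 0.581 m^3

0.581


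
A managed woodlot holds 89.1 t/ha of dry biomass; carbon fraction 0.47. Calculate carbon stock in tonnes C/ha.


Formula: Carbon Stock = Biomass * Carbon Fraction
C = 89.1 t/ha * 0.47
C = 41.9 t C/ha

41.9


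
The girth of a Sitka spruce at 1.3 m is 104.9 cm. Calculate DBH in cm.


Formula: DBH = C / pi
DBH = 104.9 / pi
pi = 3.14159...
DBH = 33.4 cm

33.4


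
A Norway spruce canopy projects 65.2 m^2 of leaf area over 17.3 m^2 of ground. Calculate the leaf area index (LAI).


Formula: LAI = total leaf area / ground area  (dimensionless)
LAI = 65.2 m^2 / 17.3 m^2
LAI = 3.77

3.77


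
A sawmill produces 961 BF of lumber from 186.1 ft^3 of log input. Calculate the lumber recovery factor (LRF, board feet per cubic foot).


Formula: LRF = Lumber Output (BF) / Log Input (ft^3)
LRF = 961 BF / 186.1 ft^3
LRF = 5.16 BF/ft^3

5.16


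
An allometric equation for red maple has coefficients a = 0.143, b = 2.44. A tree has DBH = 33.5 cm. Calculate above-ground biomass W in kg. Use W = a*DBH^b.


Formula: W = a * DBH^b  (allometric power law)
DBH^b = 33.5^2.44 = 5261.497
W = 0.143 * 5261.497 = 752.4 kg

752.4


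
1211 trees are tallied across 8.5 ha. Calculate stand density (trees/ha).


Formula: Stand Density = N_trees / Area_ha
Density = 1211 trees / 8.5 ha
Density = 142 trees/ha

142


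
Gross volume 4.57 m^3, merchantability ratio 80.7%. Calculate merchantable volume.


Formula: MV = V_total * (merchantable_pct / 100)
Merchantable fraction = 80.7% / 100 = 0.807
MV = 4.57 m^3 * 0.807 = 3.688 m^3

3.688


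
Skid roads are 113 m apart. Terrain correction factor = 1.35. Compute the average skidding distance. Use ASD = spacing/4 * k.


Formula: ASD = (spacing / 4) * correction
Uncorrected distance = spacing / 4 = 113 / 4 = 28.25 m
ASD = 28.25 * 1.35 = 38 m

38


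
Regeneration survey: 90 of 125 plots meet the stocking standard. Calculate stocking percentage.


Formula: Stocking % = stocked plots / total plots * 100
Stocking = 90 / 125 * 100
Stocking = 0.72 * 100 = 72.0%

72.0


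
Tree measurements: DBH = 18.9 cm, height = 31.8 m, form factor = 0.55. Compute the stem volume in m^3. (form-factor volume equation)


Formula: V = pi * (DBH/200)^2 * H * ff
Radius = DBH/200 = 18.9/200 = 0.0945 m
Radius^2 = 0.0945^2 = 0.00893025 m^2
V = pi * 0.00893025 * 31.8 * 0.55
V = 0.491 m^3

0.491


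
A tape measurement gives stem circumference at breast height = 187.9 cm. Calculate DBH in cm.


Formula: DBH = C / pi
DBH = 187.9 / pi
pi = 3.14159...
DBH = 59.8 cm

59.8


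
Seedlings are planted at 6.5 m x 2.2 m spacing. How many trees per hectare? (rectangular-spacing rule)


Formula: TPH = 10000 m^2/ha / (spacing_x * spacing_y)
Area per tree = 6.5 m * 2.2 m = 14.3 m^2
TPH = 10000 / 14.3 = 699 trees/ha

699


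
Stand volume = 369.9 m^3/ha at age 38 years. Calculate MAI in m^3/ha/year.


Formula: MAI = Total Volume / Stand Age
MAI = 369.9 m^3/ha / 38 years
MAI = 9.73 m^3/ha/year

9.73


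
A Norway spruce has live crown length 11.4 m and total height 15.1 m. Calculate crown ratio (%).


Formula: Crown Ratio = (Crown Length / Total Height) * 100
CR = (11.4 m / 15.1 m) * 100
CR = 0.755 * 100 = 75.5%

75.5


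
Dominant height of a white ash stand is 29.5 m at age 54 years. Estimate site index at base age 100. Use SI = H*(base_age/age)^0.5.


Formula: SI = H_dom * (base_age / age)^0.5
Age ratio = 100 / 54 = 1.85185
sqrt(age_ratio) = 1.36083
SI = 29.5 * 1.36083 = 40.1 m

40.1


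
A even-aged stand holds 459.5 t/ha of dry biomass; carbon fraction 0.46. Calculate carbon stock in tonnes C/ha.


Formula: Carbon Stock = Biomass * Carbon Fraction
C = 459.5 t/ha * 0.46
C = 211.4 t C/ha

211.4


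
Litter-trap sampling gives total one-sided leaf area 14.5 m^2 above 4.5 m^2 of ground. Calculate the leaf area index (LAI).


Formula: LAI = total leaf area / ground area  (dimensionless)
LAI = 14.5 m^2 / 4.5 m^2
LAI = 3.22

3.22


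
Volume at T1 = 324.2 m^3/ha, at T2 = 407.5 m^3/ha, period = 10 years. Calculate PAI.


Formula: PAI = (V_T2 - V_T1) / (T2 - T1)
Volume increment = 407.5 - 324.2 = 83.3 m^3/ha
PAI = 83.3 / 10 = 8.33 m^3/ha/year

8.33


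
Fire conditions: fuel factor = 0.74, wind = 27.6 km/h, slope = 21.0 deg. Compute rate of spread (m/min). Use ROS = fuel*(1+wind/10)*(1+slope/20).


Formula: ROS = fuel * (1 + wind/10) * (1 + slope/20)
Wind factor = 1 + 27.6/10 = 3.76
Slope factor = 1 + 21.0/20 = 2.05
ROS = 0.74 * 3.76 * 2.05 = 5.7 m/min

5.7


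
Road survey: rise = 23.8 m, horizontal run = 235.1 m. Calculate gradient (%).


Formula: Gradient = rise / run * 100
Gradient = 23.8 / 235.1 * 100 = 10.1%

10.1


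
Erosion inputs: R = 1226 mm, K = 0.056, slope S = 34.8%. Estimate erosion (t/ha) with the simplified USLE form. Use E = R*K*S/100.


Formula: E = R * K * S / 100  (simplified USLE)
R * K = 1226 * 0.056 = 68.656
E = 68.656 * 34.8 / 100 = 23.89 t/ha

23.89


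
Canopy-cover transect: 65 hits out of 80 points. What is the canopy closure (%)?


Formula: Canopy closure = covered points / total points * 100
Closure = 65 / 80 * 100
Closure = 0.8125 * 100 = 81.3%

81.3


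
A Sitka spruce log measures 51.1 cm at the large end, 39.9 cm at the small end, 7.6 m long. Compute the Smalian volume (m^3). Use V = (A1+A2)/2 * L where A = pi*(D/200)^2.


Smalian: V = (A1 + A2)/2 * L,  A = pi*(D/200)^2
A1 = pi*(51.1/200)^2 = 0.205084 m^2
A2 = pi*(39.9/200)^2 = 0.125036 m^2
V = (0.205084+0.125036)/2*7.6 = 1.2545 m^3

1.2545


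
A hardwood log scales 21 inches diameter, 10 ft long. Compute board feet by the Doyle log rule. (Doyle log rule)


Doyle: BF = (D - 4)^2 * L / 16
Adjusted diameter = 21 - 4 = 17 in
(D-4)^2 = 17^2 = 289
BF = 289 * 10 / 16 = 181 BF

181


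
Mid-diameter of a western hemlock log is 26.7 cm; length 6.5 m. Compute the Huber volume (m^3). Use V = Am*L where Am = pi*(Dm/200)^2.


Huber: V = Am * L,  Am = pi*(Dm/200)^2
Am = pi*(26.7/200)^2 = 0.05599 m^2
V = 0.05599*6.5 = 0.3639 m^3

0.3639


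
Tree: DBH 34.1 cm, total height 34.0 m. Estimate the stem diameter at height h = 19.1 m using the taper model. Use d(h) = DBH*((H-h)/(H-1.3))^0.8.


Taper: d(h) = DBH * ((H - h) / (H - 1.3))^0.8
Numerator = H - h = 34.0 - 19.1 = 14.9 m
Denominator = H - 1.3 = 34.0 - 1.3 = 32.7 m
Ratio = 14.9 / 32.7 = 0.45566
d = 34.1 * 0.45566^0.8 = 18.2 cm

18.2


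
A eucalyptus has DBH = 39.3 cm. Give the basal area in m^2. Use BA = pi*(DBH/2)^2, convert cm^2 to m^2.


Formula: BA = pi * (DBH/2)^2 / 10000  (cm^2 to m^2)
Radius = DBH/2 = 39.3/2 = 19.65 cm
BA = pi * 19.65^2 / 10000
   = 1213.0396 cm^2 / 10000
   = 0.1213 m^2

0.1213


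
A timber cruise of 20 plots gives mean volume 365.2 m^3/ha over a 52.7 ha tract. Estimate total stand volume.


Formula: Total Volume = Mean Volume per ha * Total Area
Total Volume = 365.2 m^3/ha * 52.7 ha
Total Volume = 19246 m^3

19246


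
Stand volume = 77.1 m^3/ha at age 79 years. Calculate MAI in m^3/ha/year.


Formula: MAI = Total Volume / Stand Age
MAI = 77.1 m^3/ha / 79 years
MAI = 0.98 m^3/ha/year

0.98


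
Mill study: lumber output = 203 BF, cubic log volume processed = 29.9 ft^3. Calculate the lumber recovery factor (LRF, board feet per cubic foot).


Formula: LRF = Lumber Output (BF) / Log Input (ft^3)
LRF = 203 BF / 29.9 ft^3
LRF = 6.79 BF/ft^3

6.79


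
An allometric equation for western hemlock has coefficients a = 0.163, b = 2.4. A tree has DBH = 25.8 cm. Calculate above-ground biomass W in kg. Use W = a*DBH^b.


Formula: W = a * DBH^b  (allometric power law)
DBH^b = 25.8^2.4 = 2442.7965
W = 0.163 * 2442.7965 = 398.2 kg

398.2


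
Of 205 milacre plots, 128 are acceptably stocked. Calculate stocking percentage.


Formula: Stocking % = stocked plots / total plots * 100
Stocking = 128 / 205 * 100
Stocking = 0.6244 * 100 = 62.4%

62.4


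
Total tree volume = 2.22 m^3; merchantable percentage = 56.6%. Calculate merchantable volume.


Formula: MV = V_total * (merchantable_pct / 100)
Merchantable fraction = 56.6% / 100 = 0.566
MV = 2.22 m^3 * 0.566 = 1.257 m^3

1.257


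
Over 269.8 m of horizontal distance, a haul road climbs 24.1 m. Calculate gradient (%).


Formula: Gradient = rise / run * 100
Gradient = 24.1 / 269.8 * 100 = 8.9%

8.9


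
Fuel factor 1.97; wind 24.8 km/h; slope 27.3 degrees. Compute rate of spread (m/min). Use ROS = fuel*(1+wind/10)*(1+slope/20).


Formula: ROS = fuel * (1 + wind/10) * (1 + slope/20)
Wind factor = 1 + 24.8/10 = 3.48
Slope factor = 1 + 27.3/20 = 2.365
ROS = 1.97 * 3.48 * 2.365 = 16.21 m/min

16.21


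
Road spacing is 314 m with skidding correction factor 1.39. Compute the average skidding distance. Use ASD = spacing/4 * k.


Formula: ASD = (spacing / 4) * correction
Uncorrected distance = spacing / 4 = 314 / 4 = 78.5 m
ASD = 78.5 * 1.39 = 109 m

109


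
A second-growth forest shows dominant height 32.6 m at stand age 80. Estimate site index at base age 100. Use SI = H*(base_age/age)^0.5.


Formula: SI = H_dom * (base_age / age)^0.5
Age ratio = 100 / 80 = 1.25
sqrt(age_ratio) = 1.11803
SI = 32.6 * 1.11803 = 36.4 m

36.4


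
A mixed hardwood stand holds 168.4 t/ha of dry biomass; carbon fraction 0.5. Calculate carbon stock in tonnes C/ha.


Formula: Carbon Stock = Biomass * Carbon Fraction
C = 168.4 t/ha * 0.5
C = 84.2 t C/ha

84.2


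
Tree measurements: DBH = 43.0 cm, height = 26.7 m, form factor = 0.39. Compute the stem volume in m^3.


Formula: V = pi * (DBH/200)^2 * H * ff
Radius = DBH/200 = 43.0/200 = 0.215 m
Radius^2 = 0.215^2 = 0.046225 m^2
V = pi * 0.046225 * 26.7 * 0.39
V = 1.512 m^3

1.512


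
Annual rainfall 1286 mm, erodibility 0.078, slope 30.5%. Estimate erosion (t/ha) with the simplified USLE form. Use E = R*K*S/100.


Formula: E = R * K * S / 100  (simplified USLE)
R * K = 1286 * 0.078 = 100.308
E = 100.308 * 30.5 / 100 = 30.59 t/ha

30.59


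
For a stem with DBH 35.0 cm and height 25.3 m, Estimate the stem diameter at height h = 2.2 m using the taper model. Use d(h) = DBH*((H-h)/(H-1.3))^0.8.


Taper: d(h) = DBH * ((H - h) / (H - 1.3))^0.8
Numerator = H - h = 25.3 - 2.2 = 23.1 m
Denominator = H - 1.3 = 25.3 - 1.3 = 24.0 m
Ratio = 23.1 / 24.0 = 0.9625
d = 35.0 * 0.9625^0.8 = 33.9 cm

33.9


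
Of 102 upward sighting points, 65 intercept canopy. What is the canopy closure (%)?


Formula: Canopy closure = covered points / total points * 100
Closure = 65 / 102 * 100
Closure = 0.6373 * 100 = 63.7%

63.7


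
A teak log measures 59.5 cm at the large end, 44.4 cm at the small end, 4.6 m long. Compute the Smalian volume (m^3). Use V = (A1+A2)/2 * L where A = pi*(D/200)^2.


Smalian: V = (A1 + A2)/2 * L,  A = pi*(D/200)^2
A1 = pi*(59.5/200)^2 = 0.278051 m^2
A2 = pi*(44.4/200)^2 = 0.15483 m^2
V = (0.278051+0.15483)/2*4.6 = 0.9956 m^3

0.9956


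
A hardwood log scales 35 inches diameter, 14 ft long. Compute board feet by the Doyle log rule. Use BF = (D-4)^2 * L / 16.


Doyle: BF = (D - 4)^2 * L / 16
Adjusted diameter = 35 - 4 = 31 in
(D-4)^2 = 31^2 = 961
BF = 961 * 14 / 16 = 841 BF

841


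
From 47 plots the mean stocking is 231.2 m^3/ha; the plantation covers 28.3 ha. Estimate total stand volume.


Formula: Total Volume = Mean Volume per ha * Total Area
Total Volume = 231.2 m^3/ha * 28.3 ha
Total Volume = 6543 m^3

6543


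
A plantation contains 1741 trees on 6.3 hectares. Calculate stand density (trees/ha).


Formula: Stand Density = N_trees / Area_ha
Density = 1741 trees / 6.3 ha
Density = 276 trees/ha

276


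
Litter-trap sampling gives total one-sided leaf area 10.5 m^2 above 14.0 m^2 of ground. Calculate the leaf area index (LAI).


Formula: LAI = total leaf area / ground area  (dimensionless)
LAI = 10.5 m^2 / 14.0 m^2
LAI = 0.75

0.75


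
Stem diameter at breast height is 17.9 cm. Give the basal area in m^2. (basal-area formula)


Formula: BA = pi * (DBH/2)^2 / 10000  (cm^2 to m^2)
Radius = DBH/2 = 17.9/2 = 8.95 cm
BA = pi * 8.95^2 / 10000
   = 251.6494 cm^2 / 10000
   = 0.0252 m^2

0.0252


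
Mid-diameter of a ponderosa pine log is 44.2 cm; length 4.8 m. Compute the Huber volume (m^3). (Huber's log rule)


Huber: V = Am * L,  Am = pi*(Dm/200)^2
Am = pi*(44.2/200)^2 = 0.153439 m^2
V = 0.153439*4.8 = 0.7365 m^3

0.7365


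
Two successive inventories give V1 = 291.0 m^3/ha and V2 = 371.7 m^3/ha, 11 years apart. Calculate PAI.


Formula: PAI = (V_T2 - V_T1) / (T2 - T1)
Volume increment = 371.7 - 291.0 = 80.7 m^3/ha
PAI = 80.7 / 11 = 7.34 m^3/ha/year

7.34


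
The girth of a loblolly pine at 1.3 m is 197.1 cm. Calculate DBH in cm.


Formula: DBH = C / pi
DBH = 197.1 / pi
pi = 3.14159...
DBH = 62.7 cm

62.7


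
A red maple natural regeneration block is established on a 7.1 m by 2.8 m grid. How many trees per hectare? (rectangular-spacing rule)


Formula: TPH = 10000 m^2/ha / (spacing_x * spacing_y)
Area per tree = 7.1 m * 2.8 m = 19.88 m^2
TPH = 10000 / 19.88 = 503 trees/ha

503


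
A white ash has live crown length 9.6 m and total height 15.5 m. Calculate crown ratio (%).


Formula: Crown Ratio = (Crown Length / Total Height) * 100
CR = (9.6 m / 15.5 m) * 100
CR = 0.6194 * 100 = 61.9%

61.9


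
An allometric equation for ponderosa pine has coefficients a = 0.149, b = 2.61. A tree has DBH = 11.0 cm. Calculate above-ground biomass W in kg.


Formula: W = a * DBH^b  (allometric power law)
DBH^b = 11.0^2.61 = 522.4382
W = 0.149 * 522.4382 = 77.8 kg

77.8


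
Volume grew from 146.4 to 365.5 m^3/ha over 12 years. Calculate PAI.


Formula: PAI = (V_T2 - V_T1) / (T2 - T1)
Volume increment = 365.5 - 146.4 = 219.1 m^3/ha
PAI = 219.1 / 12 = 18.26 m^3/ha/year

18.26


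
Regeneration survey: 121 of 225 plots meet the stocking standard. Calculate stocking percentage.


Formula: Stocking % = stocked plots / total plots * 100
Stocking = 121 / 225 * 100
Stocking = 0.5378 * 100 = 53.8%

53.8


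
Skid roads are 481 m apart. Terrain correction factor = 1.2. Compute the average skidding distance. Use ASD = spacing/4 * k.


Formula: ASD = (spacing / 4) * correction
Uncorrected distance = spacing / 4 = 481 / 4 = 120.25 m
ASD = 120.25 * 1.2 = 144 m

144


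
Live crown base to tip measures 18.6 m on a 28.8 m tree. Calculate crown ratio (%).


Formula: Crown Ratio = (Crown Length / Total Height) * 100
CR = (18.6 m / 28.8 m) * 100
CR = 0.6458 * 100 = 64.6%

64.6


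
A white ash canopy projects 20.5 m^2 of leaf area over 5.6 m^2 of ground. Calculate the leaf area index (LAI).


Formula: LAI = total leaf area / ground area  (dimensionless)
LAI = 20.5 m^2 / 5.6 m^2
LAI = 3.66

3.66


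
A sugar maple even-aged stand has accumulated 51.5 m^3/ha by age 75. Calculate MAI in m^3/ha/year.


Formula: MAI = Total Volume / Stand Age
MAI = 51.5 m^3/ha / 75 years
MAI = 0.69 m^3/ha/year

0.69


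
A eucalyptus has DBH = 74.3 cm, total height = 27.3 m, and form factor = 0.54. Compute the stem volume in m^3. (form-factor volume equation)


Formula: V = pi * (DBH/200)^2 * H * ff
Radius = DBH/200 = 74.3/200 = 0.3715 m
Radius^2 = 0.3715^2 = 0.13801225 m^2
V = pi * 0.13801225 * 27.3 * 0.54
V = 6.392 m^3

6.392


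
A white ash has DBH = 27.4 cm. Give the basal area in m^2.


Formula: BA = pi * (DBH/2)^2 / 10000  (cm^2 to m^2)
Radius = DBH/2 = 27.4/2 = 13.7 cm
BA = pi * 13.7^2 / 10000
   = 589.6455 cm^2 / 10000
   = 0.059 m^2

0.059


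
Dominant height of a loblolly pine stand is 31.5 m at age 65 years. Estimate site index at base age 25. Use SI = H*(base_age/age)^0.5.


Formula: SI = H_dom * (base_age / age)^0.5
Age ratio = 25 / 65 = 0.38462
sqrt(age_ratio) = 0.62017
SI = 31.5 * 0.62017 = 19.5 m

19.5


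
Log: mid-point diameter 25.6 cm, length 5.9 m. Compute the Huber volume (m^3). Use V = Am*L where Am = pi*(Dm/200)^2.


Huber: V = Am * L,  Am = pi*(Dm/200)^2
Am = pi*(25.6/200)^2 = 0.051472 m^2
V = 0.051472*5.9 = 0.3037 m^3

0.3037


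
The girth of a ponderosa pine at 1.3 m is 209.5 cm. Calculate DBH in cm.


Formula: DBH = C / pi
DBH = 209.5 / pi
pi = 3.14159...
DBH = 66.7 cm

66.7


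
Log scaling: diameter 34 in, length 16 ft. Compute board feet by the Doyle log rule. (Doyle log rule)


Doyle: BF = (D - 4)^2 * L / 16
Adjusted diameter = 34 - 4 = 30 in
(D-4)^2 = 30^2 = 900
BF = 900 * 16 / 16 = 900 BF

900


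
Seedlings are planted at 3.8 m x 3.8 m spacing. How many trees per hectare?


Formula: TPH = 10000 m^2/ha / (spacing_x * spacing_y)
Area per tree = 3.8 m * 3.8 m = 14.44 m^2
TPH = 10000 / 14.44 = 693 trees/ha

693


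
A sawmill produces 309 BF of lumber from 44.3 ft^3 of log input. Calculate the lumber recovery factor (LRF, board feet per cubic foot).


Formula: LRF = Lumber Output (BF) / Log Input (ft^3)
LRF = 309 BF / 44.3 ft^3
LRF = 6.98 BF/ft^3

6.98


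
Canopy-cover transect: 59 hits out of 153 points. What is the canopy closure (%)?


Formula: Canopy closure = covered points / total points * 100
Closure = 59 / 153 * 100
Closure = 0.3856 * 100 = 38.6%

38.6


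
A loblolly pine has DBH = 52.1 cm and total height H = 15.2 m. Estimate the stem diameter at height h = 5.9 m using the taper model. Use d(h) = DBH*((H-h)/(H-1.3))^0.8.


Taper: d(h) = DBH * ((H - h) / (H - 1.3))^0.8
Numerator = H - h = 15.2 - 5.9 = 9.3 m
Denominator = H - 1.3 = 15.2 - 1.3 = 13.9 m
Ratio = 9.3 / 13.9 = 0.66906
d = 52.1 * 0.66906^0.8 = 37.8 cm

37.8


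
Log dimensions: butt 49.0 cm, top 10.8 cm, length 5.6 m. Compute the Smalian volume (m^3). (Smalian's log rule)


Smalian: V = (A1 + A2)/2 * L,  A = pi*(D/200)^2
A1 = pi*(49.0/200)^2 = 0.188574 m^2
A2 = pi*(10.8/200)^2 = 0.009161 m^2
V = (0.188574+0.009161)/2*5.6 = 0.5537 m^3

0.5537


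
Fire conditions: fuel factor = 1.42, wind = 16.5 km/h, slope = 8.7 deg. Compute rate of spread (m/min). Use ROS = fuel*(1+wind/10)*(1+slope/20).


Formula: ROS = fuel * (1 + wind/10) * (1 + slope/20)
Wind factor = 1 + 16.5/10 = 2.65
Slope factor = 1 + 8.7/20 = 1.435
ROS = 1.42 * 2.65 * 1.435 = 5.4 m/min

5.4


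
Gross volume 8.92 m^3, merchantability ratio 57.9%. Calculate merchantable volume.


Formula: MV = V_total * (merchantable_pct / 100)
Merchantable fraction = 57.9% / 100 = 0.579
MV = 8.92 m^3 * 0.579 = 5.165 m^3

5.165


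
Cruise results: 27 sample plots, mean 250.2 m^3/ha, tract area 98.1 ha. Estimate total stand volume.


Formula: Total Volume = Mean Volume per ha * Total Area
Total Volume = 250.2 m^3/ha * 98.1 ha
Total Volume = 24545 m^3

24545


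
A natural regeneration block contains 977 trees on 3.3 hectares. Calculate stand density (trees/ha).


Formula: Stand Density = N_trees / Area_ha
Density = 977 trees / 3.3 ha
Density = 296 trees/ha

296


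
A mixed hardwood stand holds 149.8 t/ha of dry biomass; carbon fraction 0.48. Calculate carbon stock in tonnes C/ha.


Formula: Carbon Stock = Biomass * Carbon Fraction
C = 149.8 t/ha * 0.48
C = 71.9 t C/ha

71.9


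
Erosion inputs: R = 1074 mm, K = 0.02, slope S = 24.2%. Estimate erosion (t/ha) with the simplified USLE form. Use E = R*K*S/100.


Formula: E = R * K * S / 100  (simplified USLE)
R * K = 1074 * 0.02 = 21.48
E = 21.48 * 24.2 / 100 = 5.2 t/ha

5.2


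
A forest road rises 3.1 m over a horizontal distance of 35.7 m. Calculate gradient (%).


Formula: Gradient = rise / run * 100
Gradient = 3.1 / 35.7 * 100 = 8.7%

8.7


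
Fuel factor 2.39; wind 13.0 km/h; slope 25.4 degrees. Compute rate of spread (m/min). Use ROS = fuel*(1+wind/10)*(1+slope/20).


Formula: ROS = fuel * (1 + wind/10) * (1 + slope/20)
Wind factor = 1 + 13.0/10 = 2.3
Slope factor = 1 + 25.4/20 = 2.27
ROS = 2.39 * 2.3 * 2.27 = 12.48 m/min

12.48


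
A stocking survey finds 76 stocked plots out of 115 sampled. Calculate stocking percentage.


Formula: Stocking % = stocked plots / total plots * 100
Stocking = 76 / 115 * 100
Stocking = 0.6609 * 100 = 66.1%

66.1


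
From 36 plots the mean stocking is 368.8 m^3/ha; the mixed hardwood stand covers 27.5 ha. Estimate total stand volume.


Formula: Total Volume = Mean Volume per ha * Total Area
Total Volume = 368.8 m^3/ha * 27.5 ha
Total Volume = 10142 m^3

10142


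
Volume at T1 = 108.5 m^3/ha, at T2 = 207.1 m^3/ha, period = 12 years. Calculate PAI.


Formula: PAI = (V_T2 - V_T1) / (T2 - T1)
Volume increment = 207.1 - 108.5 = 98.6 m^3/ha
PAI = 98.6 / 12 = 8.22 m^3/ha/year

8.22


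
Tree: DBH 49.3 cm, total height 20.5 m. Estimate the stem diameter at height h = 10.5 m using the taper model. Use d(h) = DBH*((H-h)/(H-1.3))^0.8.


Taper: d(h) = DBH * ((H - h) / (H - 1.3))^0.8
Numerator = H - h = 20.5 - 10.5 = 10.0 m
Denominator = H - 1.3 = 20.5 - 1.3 = 19.2 m
Ratio = 10.0 / 19.2 = 0.52083
d = 49.3 * 0.52083^0.8 = 29.3 cm

29.3


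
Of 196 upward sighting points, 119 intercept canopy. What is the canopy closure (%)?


Formula: Canopy closure = covered points / total points * 100
Closure = 119 / 196 * 100
Closure = 0.6071 * 100 = 60.7%

60.7


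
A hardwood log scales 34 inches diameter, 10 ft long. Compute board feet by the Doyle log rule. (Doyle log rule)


Doyle: BF = (D - 4)^2 * L / 16
Adjusted diameter = 34 - 4 = 30 in
(D-4)^2 = 30^2 = 900
BF = 900 * 10 / 16 = 563 BF

563


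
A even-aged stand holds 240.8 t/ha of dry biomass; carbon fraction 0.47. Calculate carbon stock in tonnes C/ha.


Formula: Carbon Stock = Biomass * Carbon Fraction
C = 240.8 t/ha * 0.47
C = 113.2 t C/ha

113.2


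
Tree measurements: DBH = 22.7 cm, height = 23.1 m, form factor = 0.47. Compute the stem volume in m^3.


Formula: V = pi * (DBH/200)^2 * H * ff
Radius = DBH/200 = 22.7/200 = 0.1135 m
Radius^2 = 0.1135^2 = 0.01288225 m^2
V = pi * 0.01288225 * 23.1 * 0.47
V = 0.439 m^3

0.439


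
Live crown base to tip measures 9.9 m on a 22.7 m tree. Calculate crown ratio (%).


Formula: Crown Ratio = (Crown Length / Total Height) * 100
CR = (9.9 m / 22.7 m) * 100
CR = 0.4361 * 100 = 43.6%

43.6
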